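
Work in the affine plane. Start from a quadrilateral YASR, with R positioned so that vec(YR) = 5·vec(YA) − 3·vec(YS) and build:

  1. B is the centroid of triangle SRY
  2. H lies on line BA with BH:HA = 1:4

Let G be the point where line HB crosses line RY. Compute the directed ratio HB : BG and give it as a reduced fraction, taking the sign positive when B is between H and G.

HB:BG = 4/25

Set Y = (0, 0), A = (1, 0), S = (0, 1), R = (5, -3); any affine frame gives the same invariant.
1. B is the centroid of triangle SRY ⇒ B = (5/3, -2/3)
2. H lies on line BA with BH:HA = 1:4 ⇒ H = (23/15, -8/15)
line HB meets RY at G = (5/2, -3/2)
B = H + t·(G−H) with t = 4/29, so HB:BG = 4/29:25/29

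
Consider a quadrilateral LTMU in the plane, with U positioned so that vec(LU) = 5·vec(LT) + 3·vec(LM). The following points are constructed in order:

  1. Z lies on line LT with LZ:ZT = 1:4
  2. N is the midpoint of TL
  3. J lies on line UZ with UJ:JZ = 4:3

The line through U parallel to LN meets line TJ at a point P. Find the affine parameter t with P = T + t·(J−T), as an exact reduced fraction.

t = 7/3

Choose coordinates L = (0, 0), T = (1, 0), M = (0, 1), U = (5, 3).
1. Z lies on line LT with LZ:ZT = 1:4 ⇒ Z = (1/5, 0)
2. N is the midpoint of TL ⇒ N = (1/2, 0)
3. J lies on line UZ with UJ:JZ = 4:3 ⇒ J = (79/35, 9/7)
through U parallel to LN: direction (1/2, 0); meets TJ at P = (59/15, 3)
P = T + t·(J−T) with t = 7/3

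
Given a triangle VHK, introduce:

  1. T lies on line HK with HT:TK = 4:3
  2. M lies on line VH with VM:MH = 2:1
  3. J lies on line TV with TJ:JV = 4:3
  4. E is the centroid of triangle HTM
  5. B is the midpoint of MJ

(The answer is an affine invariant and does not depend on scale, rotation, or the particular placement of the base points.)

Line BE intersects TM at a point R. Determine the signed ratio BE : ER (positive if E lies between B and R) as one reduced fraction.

Set V = (0, 0), H = (1, 0), K = (0, 1); any affine frame gives the same invariant.
1. T lies on line HK with HT:TK = 4:3 ⇒ T = (3/7, 4/7)
2. M lies on line VH with VM:MH = 2:1 ⇒ M = (2/3, 0)
3. J lies on line TV with TJ:JV = 4:3 ⇒ J = (9/49, 12/49)
4. E is the centroid of triangle HTM ⇒ E = (44/63, 4/21)
5. B is the midpoint of MJ ⇒ B = (125/294, 6/49)
line BE meets TM at R = (159/266, 22/133)
E = B + t·(R−B) with t = 19/12, so BE:ER = 19/12:-7/12

BE:ER = -19/7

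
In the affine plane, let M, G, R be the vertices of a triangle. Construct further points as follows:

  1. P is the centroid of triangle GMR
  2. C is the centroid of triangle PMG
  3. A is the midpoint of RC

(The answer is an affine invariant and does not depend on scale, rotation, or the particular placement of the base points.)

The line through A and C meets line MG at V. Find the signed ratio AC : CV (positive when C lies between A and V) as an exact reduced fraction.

AC:CV = 4

Assign M = (0, 0), G = (1, 0), R = (0, 1) — the answer is frame-independent, so this choice is without loss of generality.
1. P is the centroid of triangle GMR ⇒ P = (1/3, 1/3)
2. C is the centroid of triangle PMG ⇒ C = (4/9, 1/9)
3. A is the midpoint of RC ⇒ A = (2/9, 5/9)
line AC meets MG at V = (1/2, 0)
C = A + t·(V−A) with t = 4/5, so AC:CV = 4/5:1/5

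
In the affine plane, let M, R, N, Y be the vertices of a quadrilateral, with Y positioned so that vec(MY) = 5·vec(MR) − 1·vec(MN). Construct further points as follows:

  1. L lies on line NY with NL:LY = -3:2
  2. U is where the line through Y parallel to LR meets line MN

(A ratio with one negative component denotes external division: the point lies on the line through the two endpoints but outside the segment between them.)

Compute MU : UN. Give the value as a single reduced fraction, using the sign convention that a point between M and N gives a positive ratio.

MU:UN = 11/3

Assign M = (0, 0), R = (1, 0), N = (0, 1), Y = (5, -1) — the answer is frame-independent, so this choice is without loss of generality.
1. L lies on line NY with NL:LY = -3:2 ⇒ L = (15, -5)
2. U is where the line through Y parallel to LR meets line MN ⇒ U = (0, 11/14)
U = M + t·(N−M) with t = 11/14, so MU:UN = t:(1−t) = 11/14:3/14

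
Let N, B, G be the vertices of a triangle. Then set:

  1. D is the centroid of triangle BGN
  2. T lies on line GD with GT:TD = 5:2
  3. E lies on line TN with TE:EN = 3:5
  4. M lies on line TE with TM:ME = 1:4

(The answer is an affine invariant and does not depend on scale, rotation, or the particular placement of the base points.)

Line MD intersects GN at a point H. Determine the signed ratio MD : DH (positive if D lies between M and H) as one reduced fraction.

MD:DH = -19/56

Set N = (0, 0), B = (1, 0), G = (0, 1); any affine frame gives the same invariant.
1. D is the centroid of triangle BGN ⇒ D = (1/3, 1/3)
2. T lies on line GD with GT:TD = 5:2 ⇒ T = (5/21, 11/21)
3. E lies on line TN with TE:EN = 3:5 ⇒ E = (25/168, 55/168)
4. M lies on line TE with TM:ME = 1:4 ⇒ M = (37/168, 407/840)
line MD meets GN at H = (0, 74/95)
D = M + t·(H−M) with t = -19/37, so MD:DH = -19/37:56/37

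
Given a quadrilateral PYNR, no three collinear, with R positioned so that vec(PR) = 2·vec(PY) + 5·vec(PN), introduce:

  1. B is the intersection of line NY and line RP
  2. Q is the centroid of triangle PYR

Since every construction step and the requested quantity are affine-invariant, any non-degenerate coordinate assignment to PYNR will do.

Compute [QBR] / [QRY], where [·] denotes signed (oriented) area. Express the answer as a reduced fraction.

Assign P = (0, 0), Y = (1, 0), N = (0, 1), R = (2, 5) — the answer is frame-independent, so this choice is without loss of generality.
1. B is the intersection of line NY and line RP ⇒ B = (2/7, 5/7)
2. Q is the centroid of triangle PYR ⇒ Q = (1, 5/3)
2·[QBR] = -10/7, 2·[QRY] = -5/3
[QBR]:[QRY] = -10/7:-5/3 = 6/7

[QBR]:[QRY] = 6/7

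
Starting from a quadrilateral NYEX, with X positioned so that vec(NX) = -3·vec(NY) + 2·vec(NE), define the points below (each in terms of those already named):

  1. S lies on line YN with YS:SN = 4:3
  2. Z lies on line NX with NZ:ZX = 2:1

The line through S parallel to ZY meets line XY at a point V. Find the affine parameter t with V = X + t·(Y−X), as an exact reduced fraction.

Set N = (0, 0), Y = (1, 0), E = (0, 1), X = (-3, 2); any affine frame gives the same invariant.
1. S lies on line YN with YS:SN = 4:3 ⇒ S = (3/7, 0)
2. Z lies on line NX with NZ:ZX = 2:1 ⇒ Z = (-2, 4/3)
through S parallel to ZY: direction (3, -4/3); meets XY at V = (39/7, -16/7)
V = X + t·(Y−X) with t = 15/7

t = 15/7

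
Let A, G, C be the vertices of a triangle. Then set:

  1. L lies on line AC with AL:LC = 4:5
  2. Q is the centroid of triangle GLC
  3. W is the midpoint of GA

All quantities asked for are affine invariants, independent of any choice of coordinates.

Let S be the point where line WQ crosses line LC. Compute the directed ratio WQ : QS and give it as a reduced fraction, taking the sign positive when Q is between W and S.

WQ:QS = 1/2

Choose coordinates A = (0, 0), G = (1, 0), C = (0, 1).
1. L lies on line AC with AL:LC = 4:5 ⇒ L = (0, 4/9)
2. Q is the centroid of triangle GLC ⇒ Q = (1/3, 13/27)
3. W is the midpoint of GA ⇒ W = (1/2, 0)
line WQ meets LC at S = (0, 13/9)
Q = W + t·(S−W) with t = 1/3, so WQ:QS = 1/3:2/3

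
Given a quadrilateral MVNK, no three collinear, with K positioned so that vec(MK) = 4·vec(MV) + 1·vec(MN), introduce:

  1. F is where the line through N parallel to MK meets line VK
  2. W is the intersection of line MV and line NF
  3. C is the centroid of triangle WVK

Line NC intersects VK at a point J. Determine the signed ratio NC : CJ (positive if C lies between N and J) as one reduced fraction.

Set M = (0, 0), V = (1, 0), N = (0, 1), K = (4, 1); any affine frame gives the same invariant.
1. F is where the line through N parallel to MK meets line VK ⇒ F = (16, 5)
2. W is the intersection of line MV and line NF ⇒ W = (-4, 0)
3. C is the centroid of triangle WVK ⇒ C = (1/3, 1/3)
line NC meets VK at J = (4/7, -1/7)
C = N + t·(J−N) with t = 7/12, so NC:CJ = 7/12:5/12

NC:CJ = 7/5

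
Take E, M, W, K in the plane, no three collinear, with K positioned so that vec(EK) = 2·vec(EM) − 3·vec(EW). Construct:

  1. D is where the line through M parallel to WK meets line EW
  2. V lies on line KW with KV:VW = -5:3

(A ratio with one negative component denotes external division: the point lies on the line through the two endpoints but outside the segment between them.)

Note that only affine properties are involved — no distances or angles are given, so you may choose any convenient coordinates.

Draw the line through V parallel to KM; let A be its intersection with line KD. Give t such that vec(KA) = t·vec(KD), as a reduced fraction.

t = 5

Work in coordinates with E = (0, 0), M = (1, 0), W = (0, 1), K = (2, -3).
1. D is where the line through M parallel to WK meets line EW ⇒ D = (0, 2)
2. V lies on line KW with KV:VW = -5:3 ⇒ V = (-3, 7)
through V parallel to KM: direction (-1, 3); meets KD at A = (-8, 22)
A = K + t·(D−K) with t = 5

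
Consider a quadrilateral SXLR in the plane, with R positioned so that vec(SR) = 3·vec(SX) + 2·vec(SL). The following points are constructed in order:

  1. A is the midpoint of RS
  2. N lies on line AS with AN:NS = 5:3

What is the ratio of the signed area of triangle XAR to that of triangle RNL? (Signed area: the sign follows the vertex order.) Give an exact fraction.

[XAR]:[RNL] = 16/39

Assign S = (0, 0), X = (1, 0), L = (0, 1), R = (3, 2) — the answer is frame-independent, so this choice is without loss of generality.
1. A is the midpoint of RS ⇒ A = (3/2, 1)
2. N lies on line AS with AN:NS = 5:3 ⇒ N = (9/16, 3/8)
2·[XAR] = -1, 2·[RNL] = -39/16
[XAR]:[RNL] = -1:-39/16 = 16/39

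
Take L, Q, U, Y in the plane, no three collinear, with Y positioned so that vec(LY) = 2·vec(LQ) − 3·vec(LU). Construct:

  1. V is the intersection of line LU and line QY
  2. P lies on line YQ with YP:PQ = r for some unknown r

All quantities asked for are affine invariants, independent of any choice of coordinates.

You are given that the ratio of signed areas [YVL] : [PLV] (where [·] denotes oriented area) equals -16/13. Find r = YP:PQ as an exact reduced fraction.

Choose coordinates L = (0, 0), Q = (1, 0), U = (0, 1), Y = (2, -3).
1. V is the intersection of line LU and line QY ⇒ V = (0, 3)
2. With YP:PQ = r, write λ = r/(r+1) so P = Y + λ·(Q−Y); P is affine-linear in λ
Every point depending on P is an affine combination of P and λ-independent points, so each such coordinate is linear in λ; the λ² term in each signed area is a multiple of (Q−Y)×(Q−Y) = 0, so 2·[YVL] and 2·[PLV] are each linear in λ. Evaluating at λ=0 and λ=1:
  2·[YVL] = 6,   2·[PLV] = 3·λ − 6
So [YVL]:[PLV] = (6) / (3·λ − 6). Setting this equal to -16/13:
  6 = -16/13·(3·λ − 6)  ⇒  λ = 3/8
Then r = λ/(1−λ) = (3/8)/(5/8) = 3/5. Check: with r = 3/5, P = (13/8, -15/8) and [YVL]:[PLV] = -16/13 as required.

r = 3/5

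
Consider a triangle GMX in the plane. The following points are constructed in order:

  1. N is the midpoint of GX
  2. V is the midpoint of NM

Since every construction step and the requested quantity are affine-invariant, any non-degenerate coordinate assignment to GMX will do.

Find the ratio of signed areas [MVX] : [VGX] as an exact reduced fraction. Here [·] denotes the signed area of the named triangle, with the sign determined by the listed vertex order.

Work in coordinates with G = (0, 0), M = (1, 0), X = (0, 1).
1. N is the midpoint of GX ⇒ N = (0, 1/2)
2. V is the midpoint of NM ⇒ V = (1/2, 1/4)
2·[MVX] = -1/4, 2·[VGX] = -1/2
[MVX]:[VGX] = -1/4:-1/2 = 1/2

[MVX]:[VGX] = 1/2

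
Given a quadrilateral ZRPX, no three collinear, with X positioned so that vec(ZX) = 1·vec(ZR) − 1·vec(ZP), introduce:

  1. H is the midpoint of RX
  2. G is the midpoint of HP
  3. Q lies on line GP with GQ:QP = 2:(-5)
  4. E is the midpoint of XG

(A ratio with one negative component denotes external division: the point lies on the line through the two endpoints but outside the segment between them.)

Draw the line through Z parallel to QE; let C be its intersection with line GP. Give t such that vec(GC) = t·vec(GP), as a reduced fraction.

t = 1/3

Work in coordinates with Z = (0, 0), R = (1, 0), P = (0, 1), X = (1, -1).
1. H is the midpoint of RX ⇒ H = (1, -1/2)
2. G is the midpoint of HP ⇒ G = (1/2, 1/4)
3. Q lies on line GP with GQ:QP = 2:(-5) ⇒ Q = (5/6, -1/4)
4. E is the midpoint of XG ⇒ E = (3/4, -3/8)
through Z parallel to QE: direction (-1/12, -1/8); meets GP at C = (1/3, 1/2)
C = G + t·(P−G) with t = 1/3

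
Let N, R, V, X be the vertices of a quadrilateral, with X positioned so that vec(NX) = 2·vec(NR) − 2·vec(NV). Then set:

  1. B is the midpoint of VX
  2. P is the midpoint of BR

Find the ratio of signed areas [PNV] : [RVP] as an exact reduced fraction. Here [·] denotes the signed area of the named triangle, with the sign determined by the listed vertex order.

[PNV]:[RVP] = -4

Assign N = (0, 0), R = (1, 0), V = (0, 1), X = (2, -2) — the answer is frame-independent, so this choice is without loss of generality.
1. B is the midpoint of VX ⇒ B = (1, -1/2)
2. P is the midpoint of BR ⇒ P = (1, -1/4)
2·[PNV] = -1, 2·[RVP] = 1/4
[PNV]:[RVP] = -1:1/4 = -4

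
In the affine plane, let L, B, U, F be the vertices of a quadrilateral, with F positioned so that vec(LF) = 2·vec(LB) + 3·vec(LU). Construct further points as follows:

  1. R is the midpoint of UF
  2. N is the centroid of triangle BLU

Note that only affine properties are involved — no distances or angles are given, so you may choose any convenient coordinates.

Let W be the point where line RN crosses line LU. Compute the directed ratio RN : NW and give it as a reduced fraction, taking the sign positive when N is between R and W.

Set L = (0, 0), B = (1, 0), U = (0, 1), F = (2, 3); any affine frame gives the same invariant.
1. R is the midpoint of UF ⇒ R = (1, 2)
2. N is the centroid of triangle BLU ⇒ N = (1/3, 1/3)
line RN meets LU at W = (0, -1/2)
N = R + t·(W−R) with t = 2/3, so RN:NW = 2/3:1/3

RN:NW = 2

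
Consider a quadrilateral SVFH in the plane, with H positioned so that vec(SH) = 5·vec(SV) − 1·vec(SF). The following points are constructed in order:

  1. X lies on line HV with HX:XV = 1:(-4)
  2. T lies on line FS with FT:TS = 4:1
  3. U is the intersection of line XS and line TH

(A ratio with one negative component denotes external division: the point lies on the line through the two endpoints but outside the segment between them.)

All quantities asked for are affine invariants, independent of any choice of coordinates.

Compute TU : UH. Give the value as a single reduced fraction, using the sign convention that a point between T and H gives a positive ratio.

TU:UH = -19/5

Assign S = (0, 0), V = (1, 0), F = (0, 1), H = (5, -1) — the answer is frame-independent, so this choice is without loss of generality.
1. X lies on line HV with HX:XV = 1:(-4) ⇒ X = (19/3, -4/3)
2. T lies on line FS with FT:TS = 4:1 ⇒ T = (0, 1/5)
3. U is the intersection of line XS and line TH ⇒ U = (95/14, -10/7)
U = T + t·(H−T) with t = 19/14, so TU:UH = t:(1−t) = 19/14:-5/14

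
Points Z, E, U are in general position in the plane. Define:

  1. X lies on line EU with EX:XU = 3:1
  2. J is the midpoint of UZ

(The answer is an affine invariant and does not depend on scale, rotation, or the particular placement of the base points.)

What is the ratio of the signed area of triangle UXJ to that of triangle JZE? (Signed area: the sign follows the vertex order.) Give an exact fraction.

Work in coordinates with Z = (0, 0), E = (1, 0), U = (0, 1).
1. X lies on line EU with EX:XU = 3:1 ⇒ X = (1/4, 3/4)
2. J is the midpoint of UZ ⇒ J = (0, 1/2)
2·[UXJ] = -1/8, 2·[JZE] = 1/2
[UXJ]:[JZE] = -1/8:1/2 = -1/4

[UXJ]:[JZE] = -1/4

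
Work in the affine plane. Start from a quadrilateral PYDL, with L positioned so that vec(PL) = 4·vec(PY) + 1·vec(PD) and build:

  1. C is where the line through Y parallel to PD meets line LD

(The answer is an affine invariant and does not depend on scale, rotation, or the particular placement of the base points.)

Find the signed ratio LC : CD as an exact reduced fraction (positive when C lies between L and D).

Set P = (0, 0), Y = (1, 0), D = (0, 1), L = (4, 1); any affine frame gives the same invariant.
1. C is where the line through Y parallel to PD meets line LD ⇒ C = (1, 1)
C = L + t·(D−L) with t = 3/4, so LC:CD = t:(1−t) = 3/4:1/4

LC:CD = 3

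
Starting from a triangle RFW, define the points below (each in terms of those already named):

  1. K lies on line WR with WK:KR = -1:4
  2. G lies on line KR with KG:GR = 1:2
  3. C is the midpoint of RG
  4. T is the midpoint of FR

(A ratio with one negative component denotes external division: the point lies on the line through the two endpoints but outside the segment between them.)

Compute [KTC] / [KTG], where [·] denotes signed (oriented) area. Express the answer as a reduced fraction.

[KTC]:[KTG] = 2

Assign R = (0, 0), F = (1, 0), W = (0, 1) — the answer is frame-independent, so this choice is without loss of generality.
1. K lies on line WR with WK:KR = -1:4 ⇒ K = (0, 4/3)
2. G lies on line KR with KG:GR = 1:2 ⇒ G = (0, 8/9)
3. C is the midpoint of RG ⇒ C = (0, 4/9)
4. T is the midpoint of FR ⇒ T = (1/2, 0)
2·[KTC] = -4/9, 2·[KTG] = -2/9
[KTC]:[KTG] = -4/9:-2/9 = 2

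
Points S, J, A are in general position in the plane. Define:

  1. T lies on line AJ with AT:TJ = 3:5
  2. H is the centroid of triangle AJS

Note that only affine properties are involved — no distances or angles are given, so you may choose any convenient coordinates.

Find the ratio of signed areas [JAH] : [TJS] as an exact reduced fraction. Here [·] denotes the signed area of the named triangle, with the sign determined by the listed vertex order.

Work in coordinates with S = (0, 0), J = (1, 0), A = (0, 1).
1. T lies on line AJ with AT:TJ = 3:5 ⇒ T = (3/8, 5/8)
2. H is the centroid of triangle AJS ⇒ H = (1/3, 1/3)
2·[JAH] = 1/3, 2·[TJS] = -5/8
[JAH]:[TJS] = 1/3:-5/8 = -8/15

[JAH]:[TJS] = -8/15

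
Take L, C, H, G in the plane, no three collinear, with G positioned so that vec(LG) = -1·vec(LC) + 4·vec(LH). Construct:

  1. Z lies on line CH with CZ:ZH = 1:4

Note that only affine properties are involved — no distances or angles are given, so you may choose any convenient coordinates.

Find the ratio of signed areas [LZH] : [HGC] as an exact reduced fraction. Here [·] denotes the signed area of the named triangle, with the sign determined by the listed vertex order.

Assign L = (0, 0), C = (1, 0), H = (0, 1), G = (-1, 4) — the answer is frame-independent, so this choice is without loss of generality.
1. Z lies on line CH with CZ:ZH = 1:4 ⇒ Z = (4/5, 1/5)
2·[LZH] = 4/5, 2·[HGC] = -2
[LZH]:[HGC] = 4/5:-2 = -2/5

[LZH]:[HGC] = -2/5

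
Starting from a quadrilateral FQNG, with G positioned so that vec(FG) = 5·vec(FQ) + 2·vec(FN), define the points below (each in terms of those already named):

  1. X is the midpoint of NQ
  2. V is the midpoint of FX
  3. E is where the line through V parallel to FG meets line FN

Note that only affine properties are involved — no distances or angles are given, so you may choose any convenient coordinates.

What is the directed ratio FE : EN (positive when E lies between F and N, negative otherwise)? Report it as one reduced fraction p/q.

FE:EN = 3/17

Choose coordinates F = (0, 0), Q = (1, 0), N = (0, 1), G = (5, 2).
1. X is the midpoint of NQ ⇒ X = (1/2, 1/2)
2. V is the midpoint of FX ⇒ V = (1/4, 1/4)
3. E is where the line through V parallel to FG meets line FN ⇒ E = (0, 3/20)
E = F + t·(N−F) with t = 3/20, so FE:EN = t:(1−t) = 3/20:17/20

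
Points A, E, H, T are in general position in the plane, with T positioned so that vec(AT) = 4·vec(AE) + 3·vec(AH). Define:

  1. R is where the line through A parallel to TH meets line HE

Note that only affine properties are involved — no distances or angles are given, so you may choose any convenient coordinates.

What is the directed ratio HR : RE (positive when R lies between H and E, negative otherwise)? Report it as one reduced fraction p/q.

HR:RE = 2

Assign A = (0, 0), E = (1, 0), H = (0, 1), T = (4, 3) — the answer is frame-independent, so this choice is without loss of generality.
1. R is where the line through A parallel to TH meets line HE ⇒ R = (2/3, 1/3)
R = H + t·(E−H) with t = 2/3, so HR:RE = t:(1−t) = 2/3:1/3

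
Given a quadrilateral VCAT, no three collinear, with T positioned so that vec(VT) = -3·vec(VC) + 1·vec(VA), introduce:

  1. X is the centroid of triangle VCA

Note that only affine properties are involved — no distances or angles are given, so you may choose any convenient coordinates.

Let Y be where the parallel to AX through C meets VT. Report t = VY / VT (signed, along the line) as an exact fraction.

Assign V = (0, 0), C = (1, 0), A = (0, 1), T = (-3, 1) — the answer is frame-independent, so this choice is without loss of generality.
1. X is the centroid of triangle VCA ⇒ X = (1/3, 1/3)
through C parallel to AX: direction (1/3, -2/3); meets VT at Y = (6/5, -2/5)
Y = V + t·(T−V) with t = -2/5

t = -2/5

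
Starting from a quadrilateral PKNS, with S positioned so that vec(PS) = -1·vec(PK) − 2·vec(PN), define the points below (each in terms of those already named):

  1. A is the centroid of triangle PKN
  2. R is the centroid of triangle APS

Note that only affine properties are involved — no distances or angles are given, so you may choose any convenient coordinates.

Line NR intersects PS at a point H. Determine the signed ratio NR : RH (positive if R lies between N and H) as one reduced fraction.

NR:RH = -10

Assign P = (0, 0), K = (1, 0), N = (0, 1), S = (-1, -2) — the answer is frame-independent, so this choice is without loss of generality.
1. A is the centroid of triangle PKN ⇒ A = (1/3, 1/3)
2. R is the centroid of triangle APS ⇒ R = (-2/9, -5/9)
line NR meets PS at H = (-1/5, -2/5)
R = N + t·(H−N) with t = 10/9, so NR:RH = 10/9:-1/9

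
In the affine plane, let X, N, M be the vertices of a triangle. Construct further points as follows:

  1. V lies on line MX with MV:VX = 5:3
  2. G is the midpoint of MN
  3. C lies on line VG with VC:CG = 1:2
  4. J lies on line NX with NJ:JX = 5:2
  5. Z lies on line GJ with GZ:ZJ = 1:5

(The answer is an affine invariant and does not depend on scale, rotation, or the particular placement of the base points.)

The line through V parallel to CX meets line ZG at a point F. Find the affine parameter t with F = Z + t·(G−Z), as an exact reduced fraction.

Choose coordinates X = (0, 0), N = (1, 0), M = (0, 1).
1. V lies on line MX with MV:VX = 5:3 ⇒ V = (0, 3/8)
2. G is the midpoint of MN ⇒ G = (1/2, 1/2)
3. C lies on line VG with VC:CG = 1:2 ⇒ C = (1/6, 5/12)
4. J lies on line NX with NJ:JX = 5:2 ⇒ J = (2/7, 0)
5. Z lies on line GJ with GZ:ZJ = 1:5 ⇒ Z = (13/28, 5/12)
through V parallel to CX: direction (-1/6, -5/12); meets ZG at F = (-25/4, -61/4)
F = Z + t·(G−Z) with t = -188

t = -188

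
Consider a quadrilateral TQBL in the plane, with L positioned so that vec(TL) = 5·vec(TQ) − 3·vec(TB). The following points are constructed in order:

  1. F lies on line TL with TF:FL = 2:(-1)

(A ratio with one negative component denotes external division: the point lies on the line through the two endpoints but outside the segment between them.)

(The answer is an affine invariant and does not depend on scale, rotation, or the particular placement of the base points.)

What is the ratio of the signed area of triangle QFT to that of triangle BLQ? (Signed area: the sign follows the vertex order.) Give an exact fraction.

[QFT]:[BLQ] = 6

Assign T = (0, 0), Q = (1, 0), B = (0, 1), L = (5, -3) — the answer is frame-independent, so this choice is without loss of generality.
1. F lies on line TL with TF:FL = 2:(-1) ⇒ F = (10, -6)
2·[QFT] = -6, 2·[BLQ] = -1
[QFT]:[BLQ] = -6:-1 = 6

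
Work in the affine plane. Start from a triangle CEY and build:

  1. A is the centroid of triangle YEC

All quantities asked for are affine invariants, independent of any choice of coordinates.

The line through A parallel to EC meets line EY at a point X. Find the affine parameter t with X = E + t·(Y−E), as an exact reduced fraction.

Choose coordinates C = (0, 0), E = (1, 0), Y = (0, 1).
1. A is the centroid of triangle YEC ⇒ A = (1/3, 1/3)
through A parallel to EC: direction (-1, 0); meets EY at X = (2/3, 1/3)
X = E + t·(Y−E) with t = 1/3

t = 1/3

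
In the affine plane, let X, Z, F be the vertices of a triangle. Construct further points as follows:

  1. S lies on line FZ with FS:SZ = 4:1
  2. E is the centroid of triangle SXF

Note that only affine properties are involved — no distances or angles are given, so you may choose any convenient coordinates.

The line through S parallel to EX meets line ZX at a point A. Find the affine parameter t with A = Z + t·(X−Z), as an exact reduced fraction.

Work in coordinates with X = (0, 0), Z = (1, 0), F = (0, 1).
1. S lies on line FZ with FS:SZ = 4:1 ⇒ S = (4/5, 1/5)
2. E is the centroid of triangle SXF ⇒ E = (4/15, 2/5)
through S parallel to EX: direction (-4/15, -2/5); meets ZX at A = (2/3, 0)
A = Z + t·(X−Z) with t = 1/3

t = 1/3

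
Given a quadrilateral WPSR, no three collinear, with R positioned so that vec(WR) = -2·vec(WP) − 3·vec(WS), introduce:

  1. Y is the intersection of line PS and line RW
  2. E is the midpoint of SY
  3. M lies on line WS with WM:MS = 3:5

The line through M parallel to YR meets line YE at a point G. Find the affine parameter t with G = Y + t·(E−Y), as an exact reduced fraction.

Work in coordinates with W = (0, 0), P = (1, 0), S = (0, 1), R = (-2, -3).
1. Y is the intersection of line PS and line RW ⇒ Y = (2/5, 3/5)
2. E is the midpoint of SY ⇒ E = (1/5, 4/5)
3. M lies on line WS with WM:MS = 3:5 ⇒ M = (0, 3/8)
through M parallel to YR: direction (-12/5, -18/5); meets YE at G = (1/4, 3/4)
G = Y + t·(E−Y) with t = 3/4

t = 3/4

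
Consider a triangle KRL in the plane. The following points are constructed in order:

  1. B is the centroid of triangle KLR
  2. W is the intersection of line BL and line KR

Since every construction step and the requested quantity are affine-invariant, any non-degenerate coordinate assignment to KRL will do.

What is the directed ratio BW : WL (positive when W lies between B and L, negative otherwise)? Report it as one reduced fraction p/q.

BW:WL = -1/3

Set K = (0, 0), R = (1, 0), L = (0, 1); any affine frame gives the same invariant.
1. B is the centroid of triangle KLR ⇒ B = (1/3, 1/3)
2. W is the intersection of line BL and line KR ⇒ W = (1/2, 0)
W = B + t·(L−B) with t = -1/2, so BW:WL = t:(1−t) = -1/2:3/2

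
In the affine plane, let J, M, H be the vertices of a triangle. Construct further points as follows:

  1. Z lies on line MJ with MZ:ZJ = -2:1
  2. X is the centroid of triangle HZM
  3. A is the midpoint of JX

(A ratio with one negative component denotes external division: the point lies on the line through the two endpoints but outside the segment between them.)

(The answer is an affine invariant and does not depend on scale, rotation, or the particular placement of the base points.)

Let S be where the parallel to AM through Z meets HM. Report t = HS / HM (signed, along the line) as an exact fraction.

t = 7/5

Assign J = (0, 0), M = (1, 0), H = (0, 1) — the answer is frame-independent, so this choice is without loss of generality.
1. Z lies on line MJ with MZ:ZJ = -2:1 ⇒ Z = (-1, 0)
2. X is the centroid of triangle HZM ⇒ X = (0, 1/3)
3. A is the midpoint of JX ⇒ A = (0, 1/6)
through Z parallel to AM: direction (1, -1/6); meets HM at S = (7/5, -2/5)
S = H + t·(M−H) with t = 7/5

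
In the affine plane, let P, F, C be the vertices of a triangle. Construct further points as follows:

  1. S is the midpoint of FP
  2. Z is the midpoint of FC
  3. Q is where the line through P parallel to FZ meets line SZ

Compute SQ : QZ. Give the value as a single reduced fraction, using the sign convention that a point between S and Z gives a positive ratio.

Assign P = (0, 0), F = (1, 0), C = (0, 1) — the answer is frame-independent, so this choice is without loss of generality.
1. S is the midpoint of FP ⇒ S = (1/2, 0)
2. Z is the midpoint of FC ⇒ Z = (1/2, 1/2)
3. Q is where the line through P parallel to FZ meets line SZ ⇒ Q = (1/2, -1/2)
Q = S + t·(Z−S) with t = -1, so SQ:QZ = t:(1−t) = -1:2

SQ:QZ = -1/2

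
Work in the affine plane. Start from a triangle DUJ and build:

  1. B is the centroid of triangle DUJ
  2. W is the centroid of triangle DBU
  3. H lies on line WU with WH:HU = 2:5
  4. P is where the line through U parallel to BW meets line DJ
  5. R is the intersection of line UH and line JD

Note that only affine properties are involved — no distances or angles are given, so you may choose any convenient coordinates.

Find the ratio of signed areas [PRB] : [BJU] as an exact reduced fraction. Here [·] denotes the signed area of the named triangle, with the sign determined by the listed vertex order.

[PRB]:[BJU] = -9/5

Work in coordinates with D = (0, 0), U = (1, 0), J = (0, 1).
1. B is the centroid of triangle DUJ ⇒ B = (1/3, 1/3)
2. W is the centroid of triangle DBU ⇒ W = (4/9, 1/9)
3. H lies on line WU with WH:HU = 2:5 ⇒ H = (38/63, 5/63)
4. P is where the line through U parallel to BW meets line DJ ⇒ P = (0, 2)
5. R is the intersection of line UH and line JD ⇒ R = (0, 1/5)
2·[PRB] = 3/5, 2·[BJU] = -1/3
[PRB]:[BJU] = 3/5:-1/3 = -9/5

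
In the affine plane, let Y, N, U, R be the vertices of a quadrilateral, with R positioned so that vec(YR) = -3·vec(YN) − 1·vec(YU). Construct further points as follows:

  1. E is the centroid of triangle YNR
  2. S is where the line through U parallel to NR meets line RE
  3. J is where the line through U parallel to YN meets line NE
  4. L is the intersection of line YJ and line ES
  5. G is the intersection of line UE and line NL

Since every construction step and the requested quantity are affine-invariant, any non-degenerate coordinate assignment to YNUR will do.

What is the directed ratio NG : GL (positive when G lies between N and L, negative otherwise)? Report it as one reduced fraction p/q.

NG:GL = -15/16

Work in coordinates with Y = (0, 0), N = (1, 0), U = (0, 1), R = (-3, -1).
1. E is the centroid of triangle YNR ⇒ E = (-2/3, -1/3)
2. S is where the line through U parallel to NR meets line RE ⇒ S = (32, 9)
3. J is where the line through U parallel to YN meets line NE ⇒ J = (6, 1)
4. L is the intersection of line YJ and line ES ⇒ L = (6/5, 1/5)
5. G is the intersection of line UE and line NL ⇒ G = (-2, -3)
G = N + t·(L−N) with t = -15, so NG:GL = t:(1−t) = -15:16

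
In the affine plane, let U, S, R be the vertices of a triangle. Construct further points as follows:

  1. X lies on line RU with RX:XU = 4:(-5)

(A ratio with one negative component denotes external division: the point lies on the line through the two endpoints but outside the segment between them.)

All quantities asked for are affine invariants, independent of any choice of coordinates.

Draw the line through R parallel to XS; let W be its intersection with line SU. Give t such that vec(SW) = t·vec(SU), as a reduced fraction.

Set U = (0, 0), S = (1, 0), R = (0, 1); any affine frame gives the same invariant.
1. X lies on line RU with RX:XU = 4:(-5) ⇒ X = (0, 5)
through R parallel to XS: direction (1, -5); meets SU at W = (1/5, 0)
W = S + t·(U−S) with t = 4/5

t = 4/5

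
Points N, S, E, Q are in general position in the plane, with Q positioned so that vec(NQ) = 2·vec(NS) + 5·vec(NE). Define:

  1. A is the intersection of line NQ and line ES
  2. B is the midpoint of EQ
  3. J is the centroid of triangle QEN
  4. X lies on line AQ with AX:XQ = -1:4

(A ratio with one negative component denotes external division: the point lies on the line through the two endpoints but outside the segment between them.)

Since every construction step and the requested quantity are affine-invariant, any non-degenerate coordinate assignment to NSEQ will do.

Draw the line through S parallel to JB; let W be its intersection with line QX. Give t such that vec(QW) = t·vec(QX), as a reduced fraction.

Work in coordinates with N = (0, 0), S = (1, 0), E = (0, 1), Q = (2, 5).
1. A is the intersection of line NQ and line ES ⇒ A = (2/7, 5/7)
2. B is the midpoint of EQ ⇒ B = (1, 3)
3. J is the centroid of triangle QEN ⇒ J = (2/3, 2)
4. X lies on line AQ with AX:XQ = -1:4 ⇒ X = (-2/7, -5/7)
through S parallel to JB: direction (1/3, 1); meets QX at W = (6, 15)
W = Q + t·(X−Q) with t = -7/4

t = -7/4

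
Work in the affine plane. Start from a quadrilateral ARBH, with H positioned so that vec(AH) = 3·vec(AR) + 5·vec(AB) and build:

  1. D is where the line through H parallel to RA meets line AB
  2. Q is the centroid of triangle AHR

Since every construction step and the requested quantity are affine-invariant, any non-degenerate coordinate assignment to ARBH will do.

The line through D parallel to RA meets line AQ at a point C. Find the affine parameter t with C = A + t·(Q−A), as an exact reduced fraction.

t = 3

Assign A = (0, 0), R = (1, 0), B = (0, 1), H = (3, 5) — the answer is frame-independent, so this choice is without loss of generality.
1. D is where the line through H parallel to RA meets line AB ⇒ D = (0, 5)
2. Q is the centroid of triangle AHR ⇒ Q = (4/3, 5/3)
through D parallel to RA: direction (-1, 0); meets AQ at C = (4, 5)
C = A + t·(Q−A) with t = 3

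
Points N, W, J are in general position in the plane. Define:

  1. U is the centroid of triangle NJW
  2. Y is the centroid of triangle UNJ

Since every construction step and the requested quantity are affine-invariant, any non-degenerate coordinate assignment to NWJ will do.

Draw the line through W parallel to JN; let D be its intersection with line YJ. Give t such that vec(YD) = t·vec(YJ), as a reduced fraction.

t = -8

Choose coordinates N = (0, 0), W = (1, 0), J = (0, 1).
1. U is the centroid of triangle NJW ⇒ U = (1/3, 1/3)
2. Y is the centroid of triangle UNJ ⇒ Y = (1/9, 4/9)
through W parallel to JN: direction (0, -1); meets YJ at D = (1, -4)
D = Y + t·(J−Y) with t = -8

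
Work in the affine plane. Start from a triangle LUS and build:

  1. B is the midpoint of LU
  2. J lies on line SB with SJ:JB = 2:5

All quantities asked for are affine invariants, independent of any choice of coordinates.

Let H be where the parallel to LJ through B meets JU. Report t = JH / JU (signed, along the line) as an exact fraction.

Work in coordinates with L = (0, 0), U = (1, 0), S = (0, 1).
1. B is the midpoint of LU ⇒ B = (1/2, 0)
2. J lies on line SB with SJ:JB = 2:5 ⇒ J = (1/7, 5/7)
through B parallel to LJ: direction (1/7, 5/7); meets JU at H = (4/7, 5/14)
H = J + t·(U−J) with t = 1/2

t = 1/2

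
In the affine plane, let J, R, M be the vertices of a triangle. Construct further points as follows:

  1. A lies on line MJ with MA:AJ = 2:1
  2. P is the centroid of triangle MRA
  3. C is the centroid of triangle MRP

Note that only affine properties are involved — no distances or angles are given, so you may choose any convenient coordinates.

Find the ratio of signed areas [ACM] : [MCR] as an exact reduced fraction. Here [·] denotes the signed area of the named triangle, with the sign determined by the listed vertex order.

Assign J = (0, 0), R = (1, 0), M = (0, 1) — the answer is frame-independent, so this choice is without loss of generality.
1. A lies on line MJ with MA:AJ = 2:1 ⇒ A = (0, 1/3)
2. P is the centroid of triangle MRA ⇒ P = (1/3, 4/9)
3. C is the centroid of triangle MRP ⇒ C = (4/9, 13/27)
2·[ACM] = 8/27, 2·[MCR] = 2/27
[ACM]:[MCR] = 8/27:2/27 = 4

[ACM]:[MCR] = 4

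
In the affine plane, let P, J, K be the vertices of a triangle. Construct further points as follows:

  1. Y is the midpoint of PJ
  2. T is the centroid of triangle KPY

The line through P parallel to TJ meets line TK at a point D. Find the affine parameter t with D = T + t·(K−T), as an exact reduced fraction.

Assign P = (0, 0), J = (1, 0), K = (0, 1) — the answer is frame-independent, so this choice is without loss of generality.
1. Y is the midpoint of PJ ⇒ Y = (1/2, 0)
2. T is the centroid of triangle KPY ⇒ T = (1/6, 1/3)
through P parallel to TJ: direction (5/6, -1/3); meets TK at D = (5/18, -1/9)
D = T + t·(K−T) with t = -2/3

t = -2/3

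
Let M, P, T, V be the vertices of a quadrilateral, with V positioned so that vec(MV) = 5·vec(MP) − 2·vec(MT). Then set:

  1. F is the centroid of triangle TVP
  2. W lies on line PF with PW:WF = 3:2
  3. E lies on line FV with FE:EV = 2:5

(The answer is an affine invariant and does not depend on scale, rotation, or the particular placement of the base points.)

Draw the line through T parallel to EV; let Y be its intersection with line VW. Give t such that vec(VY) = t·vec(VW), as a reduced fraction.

t = -5/2

Choose coordinates M = (0, 0), P = (1, 0), T = (0, 1), V = (5, -2).
1. F is the centroid of triangle TVP ⇒ F = (2, -1/3)
2. W lies on line PF with PW:WF = 3:2 ⇒ W = (8/5, -1/5)
3. E lies on line FV with FE:EV = 2:5 ⇒ E = (20/7, -17/21)
through T parallel to EV: direction (15/7, -25/21); meets VW at Y = (27/2, -13/2)
Y = V + t·(W−V) with t = -5/2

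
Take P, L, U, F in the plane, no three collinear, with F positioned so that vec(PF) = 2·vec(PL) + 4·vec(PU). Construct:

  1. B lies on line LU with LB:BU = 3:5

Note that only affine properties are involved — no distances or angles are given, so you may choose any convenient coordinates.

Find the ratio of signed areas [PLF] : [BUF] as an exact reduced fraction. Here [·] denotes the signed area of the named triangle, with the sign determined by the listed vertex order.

Assign P = (0, 0), L = (1, 0), U = (0, 1), F = (2, 4) — the answer is frame-independent, so this choice is without loss of generality.
1. B lies on line LU with LB:BU = 3:5 ⇒ B = (5/8, 3/8)
2·[PLF] = 4, 2·[BUF] = -25/8
[PLF]:[BUF] = 4:-25/8 = -32/25

[PLF]:[BUF] = -32/25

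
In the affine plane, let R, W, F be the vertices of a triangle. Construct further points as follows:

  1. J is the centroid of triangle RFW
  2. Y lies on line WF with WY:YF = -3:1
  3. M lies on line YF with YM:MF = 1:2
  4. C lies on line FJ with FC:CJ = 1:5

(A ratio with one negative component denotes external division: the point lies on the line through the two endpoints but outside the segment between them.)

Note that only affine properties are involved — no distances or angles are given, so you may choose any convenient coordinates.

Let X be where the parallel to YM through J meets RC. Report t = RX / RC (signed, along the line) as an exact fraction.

t = 12/17

Work in coordinates with R = (0, 0), W = (1, 0), F = (0, 1).
1. J is the centroid of triangle RFW ⇒ J = (1/3, 1/3)
2. Y lies on line WF with WY:YF = -3:1 ⇒ Y = (-1/2, 3/2)
3. M lies on line YF with YM:MF = 1:2 ⇒ M = (-1/3, 4/3)
4. C lies on line FJ with FC:CJ = 1:5 ⇒ C = (1/18, 8/9)
through J parallel to YM: direction (1/6, -1/6); meets RC at X = (2/51, 32/51)
X = R + t·(C−R) with t = 12/17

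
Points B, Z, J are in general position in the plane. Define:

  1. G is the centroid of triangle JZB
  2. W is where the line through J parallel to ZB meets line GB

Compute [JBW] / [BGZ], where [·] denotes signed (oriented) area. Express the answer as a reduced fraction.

[JBW]:[BGZ] = -3

Assign B = (0, 0), Z = (1, 0), J = (0, 1) — the answer is frame-independent, so this choice is without loss of generality.
1. G is the centroid of triangle JZB ⇒ G = (1/3, 1/3)
2. W is where the line through J parallel to ZB meets line GB ⇒ W = (1, 1)
2·[JBW] = 1, 2·[BGZ] = -1/3
[JBW]:[BGZ] = 1:-1/3 = -3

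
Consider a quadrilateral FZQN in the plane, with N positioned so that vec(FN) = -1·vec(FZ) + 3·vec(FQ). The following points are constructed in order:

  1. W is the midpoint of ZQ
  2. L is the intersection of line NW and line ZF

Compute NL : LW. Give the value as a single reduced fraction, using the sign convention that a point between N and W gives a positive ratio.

Choose coordinates F = (0, 0), Z = (1, 0), Q = (0, 1), N = (-1, 3).
1. W is the midpoint of ZQ ⇒ W = (1/2, 1/2)
2. L is the intersection of line NW and line ZF ⇒ L = (4/5, 0)
L = N + t·(W−N) with t = 6/5, so NL:LW = t:(1−t) = 6/5:-1/5

NL:LW = -6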